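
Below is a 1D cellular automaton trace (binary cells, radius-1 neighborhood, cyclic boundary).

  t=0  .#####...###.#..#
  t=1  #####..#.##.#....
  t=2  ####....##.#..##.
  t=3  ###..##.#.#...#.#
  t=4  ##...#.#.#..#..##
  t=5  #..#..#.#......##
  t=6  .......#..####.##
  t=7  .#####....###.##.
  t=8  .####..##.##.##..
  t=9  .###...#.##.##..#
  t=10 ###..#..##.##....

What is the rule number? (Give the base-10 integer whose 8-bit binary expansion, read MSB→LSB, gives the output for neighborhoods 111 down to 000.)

  [7] ### => #  t=0,i=2
  [6] ##. => .  t=0,i=5
  [5] #.# => #  t=0,i=0
  [4] #.. => .  t=0,i=6
  [3] .## => #  t=0,i=1
  [2] .#. => .  t=0,i=13
  [1] ..# => .  t=0,i=8
  [0] ... => #  t=0,i=7
  bits 10101001 = 169

169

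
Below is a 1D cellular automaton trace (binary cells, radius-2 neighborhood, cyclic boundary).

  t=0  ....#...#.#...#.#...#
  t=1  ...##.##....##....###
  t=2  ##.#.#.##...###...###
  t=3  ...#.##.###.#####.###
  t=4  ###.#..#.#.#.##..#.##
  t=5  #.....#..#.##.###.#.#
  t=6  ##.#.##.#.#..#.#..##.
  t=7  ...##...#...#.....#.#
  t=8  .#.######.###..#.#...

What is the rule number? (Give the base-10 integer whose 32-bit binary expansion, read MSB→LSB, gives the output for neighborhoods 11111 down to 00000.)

  ##### -> #   bit 31 = 1  t=2,i=20
  ####. -> .   bit 30 = 0  t=2,i=0
  ###.# -> .   bit 29 = 0  t=2,i=1
  ###.. -> #   bit 28 = 1  t=1,i=20
  ##.## -> #   bit 27 = 1  t=1,i=5
  ##.#. -> .   bit 26 = 0  t=2,i=2
  ##..# -> #   bit 25 = 1  t=4,i=15
  ##... -> #   bit 24 = 1  t=1,i=0
  #.### -> .   bit 23 = 0  t=3,i=8
  #.##. -> .   bit 22 = 0  t=1,i=6
  #.#.# -> #   bit 21 = 1  t=2,i=3
  #.#.. -> .   bit 20 = 0  t=0,i=10
  #..## -> .   bit 19 = 0  t=6,i=17
  #..#. -> #   bit 18 = 1  t=4,i=6
  #...# -> #   bit 17 = 1  t=0,i=6
  #.... -> .   bit 16 = 0  t=0,i=1
  .#### -> #   bit 15 = 1  t=2,i=19
  .###. -> #   bit 14 = 1  t=1,i=19
  .##.# -> .   bit 13 = 0  t=1,i=4
  .##.. -> #   bit 12 = 1  t=1,i=7
  .#.## -> #   bit 11 = 1  t=2,i=6
  .#.#. -> .   bit 10 = 0  t=0,i=9
  .#..# -> .   bit 9 = 0  t=4,i=5
  .#... -> .   bit 8 = 0  t=0,i=0
  ..### -> #   bit 7 = 1  t=1,i=18
  ..##. -> #   bit 6 = 1  t=1,i=3
  ..#.# -> .   bit 5 = 0  t=0,i=8
  ..#.. -> #   bit 4 = 1  t=0,i=4
  ...## -> .   bit 3 = 0  t=1,i=2
  ...#. -> #   bit 2 = 1  t=0,i=3
  ....# -> .   bit 1 = 0  t=0,i=2
  ..... -> #   bit 0 = 1  t=5,i=3
  bits 10011011001001101101100011010101 = 2603014357

2603014357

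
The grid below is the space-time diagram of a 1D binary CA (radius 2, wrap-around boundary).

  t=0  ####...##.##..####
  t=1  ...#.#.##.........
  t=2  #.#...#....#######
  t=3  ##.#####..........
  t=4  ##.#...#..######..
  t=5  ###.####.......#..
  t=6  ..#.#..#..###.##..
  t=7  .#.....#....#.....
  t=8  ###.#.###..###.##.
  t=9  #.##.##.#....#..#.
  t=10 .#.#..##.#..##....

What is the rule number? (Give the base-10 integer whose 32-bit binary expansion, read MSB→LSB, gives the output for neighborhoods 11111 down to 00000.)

  nb #####: next=.  (t=0,i=0, bit31=0)
  nb ####.: next=.  (t=0,i=2, bit30=0)
  nb ###.#: next=#  (t=2,i=0, bit29=1)
  nb ###..: next=#  (t=0,i=3, bit28=1)
  nb ##.##: next=.  (t=0,i=9, bit27=0)
  nb ##.#.: next=#  (t=2,i=1, bit26=1)
  nb ##..#: next=.  (t=0,i=12, bit25=0)
  nb ##...: next=.  (t=0,i=4, bit24=0)
  nb #.###: next=#  (t=3,i=3, bit23=1)
  nb #.##.: next=.  (t=0,i=10, bit22=0)
  nb #.#.#: next=.  (t=1,i=5, bit21=0)
  nb #.#..: next=.  (t=2,i=2, bit20=0)
  nb #..##: next=.  (t=0,i=13, bit19=0)
  nb #..#.: next=.  (t=6,i=6, bit18=0)
  nb #...#: next=#  (t=0,i=5, bit17=1)
  nb #....: next=.  (t=1,i=10, bit16=0)
  nb .####: next=.  (t=0,i=15, bit15=0)
  nb .###.: next=.  (t=5,i=1, bit14=0)
  nb .##.#: next=#  (t=0,i=8, bit13=1)
  nb .##..: next=.  (t=0,i=11, bit12=0)
  nb .#.##: next=#  (t=1,i=6, bit11=1)
  nb .#.#.: next=.  (t=1,i=4, bit10=0)
  nb .#..#: next=.  (t=4,i=8, bit9=0)
  nb .#...: next=#  (t=2,i=3, bit8=1)
  nb ..###: next=.  (t=0,i=14, bit7=0)
  nb ..##.: next=#  (t=0,i=7, bit6=1)
  nb ..#.#: next=.  (t=1,i=3, bit5=0)
  nb ..#..: next=#  (t=2,i=6, bit4=1)
  nb ...##: next=.  (t=0,i=6, bit3=0)
  nb ...#.: next=#  (t=1,i=2, bit2=1)
  nb ....#: next=.  (t=1,i=1, bit1=0)
  nb .....: next=#  (t=1,i=0, bit0=1)
  bits 00110100100000100010100101010101 = 880945493

880945493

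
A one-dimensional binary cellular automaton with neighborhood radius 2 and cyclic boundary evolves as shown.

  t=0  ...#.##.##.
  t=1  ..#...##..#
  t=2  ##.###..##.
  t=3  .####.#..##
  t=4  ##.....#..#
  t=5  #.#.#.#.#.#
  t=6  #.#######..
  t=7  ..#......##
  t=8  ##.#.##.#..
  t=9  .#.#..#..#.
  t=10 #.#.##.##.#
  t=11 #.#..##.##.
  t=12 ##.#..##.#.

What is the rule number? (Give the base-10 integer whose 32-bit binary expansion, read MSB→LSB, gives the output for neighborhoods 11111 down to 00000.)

  ##### -> .   bit 31 = 0  t=6,i=4
  ####. -> .   bit 30 = 0  t=3,i=3
  ###.# -> .   bit 29 = 0  t=3,i=4
  ###.. -> .   bit 28 = 0  t=2,i=5
  ##.## -> #   bit 27 = 1  t=0,i=7
  ##.#. -> .   bit 26 = 0  t=3,i=5
  ##..# -> #   bit 25 = 1  t=1,i=8
  ##... -> #   bit 24 = 1  t=0,i=10
  #.### -> #   bit 23 = 1  t=2,i=3
  #.##. -> .   bit 22 = 0  t=0,i=5
  #.#.# -> #   bit 21 = 1  t=5,i=2
  #.#.. -> .   bit 20 = 0  t=3,i=6
  #..## -> .   bit 19 = 0  t=2,i=7
  #..#. -> #   bit 18 = 1  t=1,i=1
  #...# -> #   bit 17 = 1  t=1,i=4
  #.... -> .   bit 16 = 0  t=0,i=0
  .#### -> .   bit 15 = 0  t=3,i=2
  .###. -> #   bit 14 = 1  t=2,i=4
  .##.# -> #   bit 13 = 1  t=0,i=6
  .##.. -> .   bit 12 = 0  t=0,i=9
  .#.## -> .   bit 11 = 0  t=0,i=4
  .#.#. -> #   bit 10 = 1  t=5,i=3
  .#..# -> #   bit 9 = 1  t=1,i=0
  .#... -> #   bit 8 = 1  t=1,i=3
  ..### -> #   bit 7 = 1  t=4,i=10
  ..##. -> .   bit 6 = 0  t=1,i=6
  ..#.# -> .   bit 5 = 0  t=0,i=3
  ..#.. -> .   bit 4 = 0  t=1,i=2
  ...## -> #   bit 3 = 1  t=1,i=5
  ...#. -> #   bit 2 = 1  t=0,i=2
  ....# -> .   bit 1 = 0  t=0,i=1
  ..... -> #   bit 0 = 1  t=4,i=4
  bits 00001011101001100110011110001101 = 195454861

195454861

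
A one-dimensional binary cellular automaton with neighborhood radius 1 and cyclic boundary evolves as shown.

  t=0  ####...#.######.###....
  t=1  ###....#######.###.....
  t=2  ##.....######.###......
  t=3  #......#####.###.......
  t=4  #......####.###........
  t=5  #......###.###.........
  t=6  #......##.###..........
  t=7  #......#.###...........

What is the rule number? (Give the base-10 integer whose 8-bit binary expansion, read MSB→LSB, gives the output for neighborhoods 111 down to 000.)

  ###|#  b7=1 t=0,i=1
  ##.|.  b6=0 t=0,i=3
  #.#|#  b5=1 t=0,i=8
  #..|.  b4=0 t=0,i=4
  .##|#  b3=1 t=0,i=0
  .#.|#  b2=1 t=0,i=7
  ..#|.  b1=0 t=0,i=6
  ...|.  b0=0 t=0,i=5
  bits 10101100 = 172

172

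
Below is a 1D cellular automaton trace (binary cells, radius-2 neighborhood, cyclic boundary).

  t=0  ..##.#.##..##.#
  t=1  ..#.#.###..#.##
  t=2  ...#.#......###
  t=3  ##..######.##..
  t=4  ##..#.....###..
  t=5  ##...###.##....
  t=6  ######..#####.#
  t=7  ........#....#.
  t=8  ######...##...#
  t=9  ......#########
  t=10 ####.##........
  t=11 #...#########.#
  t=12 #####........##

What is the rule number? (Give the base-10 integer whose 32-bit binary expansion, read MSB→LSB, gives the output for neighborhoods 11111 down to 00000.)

  [31] ##### => .  t=3,i=6
  [30] ####. => .  t=3,i=8
  [29] ###.# => .  t=3,i=9
  [28] ###.. => .  t=1,i=8
  [27] ##.## => #  t=3,i=10
  [26] ##.#. => #  t=0,i=4
  [25] ##..# => .  t=0,i=9
  [24] ##... => #  t=2,i=0
  [23] #.### => .  t=1,i=6
  [22] #.##. => #  t=0,i=7
  [21] #.#.# => .  t=0,i=5
  [20] #.#.. => #  t=0,i=14
  [19] #..## => .  t=0,i=1
  [18] #..#. => .  t=1,i=1
  [17] #...# => #  t=2,i=1
  [16] #.... => #  t=2,i=7
  [15] .#### => .  t=3,i=5
  [14] .###. => .  t=1,i=7
  [13] .##.# => .  t=0,i=3
  [12] .##.. => #  t=0,i=8
  [11] .#.## => #  t=0,i=6
  [10] .#.#. => #  t=1,i=3
  [9] .#..# => .  t=0,i=0
  [8] .#... => #  t=2,i=6
  [7] ..### => #  t=2,i=12
  [6] ..##. => #  t=0,i=2
  [5] ..#.# => .  t=1,i=2
  [4] ..#.. => .  t=4,i=4
  [3] ...## => #  t=2,i=11
  [2] ...#. => .  t=2,i=2
  [1] ....# => .  t=2,i=10
  [0] ..... => #  t=2,i=8
  bits 00001101010100110001110111001001 = 223550921

223550921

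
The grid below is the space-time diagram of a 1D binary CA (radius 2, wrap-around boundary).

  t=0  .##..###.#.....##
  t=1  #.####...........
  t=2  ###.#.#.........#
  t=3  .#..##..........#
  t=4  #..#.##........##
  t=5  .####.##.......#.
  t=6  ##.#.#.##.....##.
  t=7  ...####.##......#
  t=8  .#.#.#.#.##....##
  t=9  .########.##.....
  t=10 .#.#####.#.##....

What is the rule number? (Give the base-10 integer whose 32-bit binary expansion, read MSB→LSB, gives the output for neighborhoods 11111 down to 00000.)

3417185460

  #####|#  b31=1 t=9,i=3
  ####.|#  b30=1 t=1,i=4
  ###.#|.  b29=0 t=0,i=7
  ###..|.  b28=0 t=1,i=5
  ##.##|#  b27=1 t=0,i=0
  ##.#.|.  b26=0 t=0,i=8
  ##..#|#  b25=1 t=0,i=3
  ##...|#  b24=1 t=1,i=6
  #.###|#  b23=1 t=1,i=2
  #.##.|.  b22=0 t=0,i=1
  #.#.#|#  b21=1 t=2,i=4
  #.#..|.  b20=0 t=0,i=9
  #..##|#  b19=1 t=0,i=4
  #..#.|#  b18=1 t=4,i=2
  #...#|#  b17=1 t=7,i=1
  #....|.  b16=0 t=0,i=11
  .####|.  b15=0 t=1,i=3
  .###.|.  b14=0 t=0,i=6
  .##.#|.  b13=0 t=0,i=16
  .##..|#  b12=1 t=0,i=2
  .#.##|#  b11=1 t=1,i=1
  .#.#.|#  b10=1 t=2,i=5
  .#..#|.  b9=0 t=3,i=2
  .#...|.  b8=0 t=0,i=10
  ..###|#  b7=1 t=0,i=5
  ..##.|.  b6=0 t=0,i=15
  ..#.#|#  b5=1 t=1,i=0
  ..#..|#  b4=1 t=5,i=15
  ...##|.  b3=0 t=0,i=14
  ...#.|#  b2=1 t=1,i=16
  ....#|.  b1=0 t=0,i=13
  .....|.  b0=0 t=0,i=12
  bits 11001011101011100001110010110100 = 3417185460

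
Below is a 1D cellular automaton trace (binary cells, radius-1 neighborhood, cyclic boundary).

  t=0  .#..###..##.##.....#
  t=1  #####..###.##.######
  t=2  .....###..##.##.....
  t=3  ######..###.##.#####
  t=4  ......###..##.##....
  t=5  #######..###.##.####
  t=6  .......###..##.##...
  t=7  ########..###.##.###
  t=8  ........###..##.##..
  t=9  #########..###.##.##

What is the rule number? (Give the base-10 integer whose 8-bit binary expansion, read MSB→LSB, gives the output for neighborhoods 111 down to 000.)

  nb ###: next=.  (t=0,i=5, bit7=0)
  nb ##.: next=.  (t=0,i=6, bit6=0)
  nb #.#: next=#  (t=0,i=0, bit5=1)
  nb #..: next=#  (t=0,i=2, bit4=1)
  nb .##: next=#  (t=0,i=4, bit3=1)
  nb .#.: next=#  (t=0,i=1, bit2=1)
  nb ..#: next=#  (t=0,i=3, bit1=1)
  nb ...: next=#  (t=0,i=15, bit0=1)
  bits 00111111 = 63

63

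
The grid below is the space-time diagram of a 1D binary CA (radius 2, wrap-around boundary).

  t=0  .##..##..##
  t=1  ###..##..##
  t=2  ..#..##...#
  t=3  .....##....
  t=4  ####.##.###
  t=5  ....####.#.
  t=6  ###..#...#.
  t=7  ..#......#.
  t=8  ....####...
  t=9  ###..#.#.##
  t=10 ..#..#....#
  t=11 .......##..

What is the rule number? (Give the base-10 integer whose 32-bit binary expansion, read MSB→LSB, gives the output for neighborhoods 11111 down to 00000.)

  [31] ##### => .  t=1,i=0
  [30] ####. => .  t=1,i=1
  [29] ###.# => .  t=4,i=3
  [28] ###.. => #  t=1,i=2
  [27] ##.## => #  t=0,i=0
  [26] ##.#. => .  t=5,i=8
  [25] ##..# => .  t=0,i=3
  [24] ##... => .  t=2,i=7
  [23] #.### => .  t=4,i=8
  [22] #.##. => #  t=0,i=1
  [21] #.#.# => .  t=9,i=7
  [20] #.#.. => #  t=5,i=9
  [19] #..## => .  t=0,i=4
  [18] #..#. => .  t=2,i=1
  [17] #...# => .  t=2,i=8
  [16] #.... => #  t=3,i=8
  [15] .#### => #  t=1,i=10
  [14] .###. => .  t=6,i=1
  [13] .##.# => #  t=0,i=10
  [12] .##.. => #  t=0,i=2
  [11] .#.## => .  t=6,i=10
  [10] .#.#. => .  t=9,i=6
  [9] .#..# => .  t=2,i=0
  [8] .#... => .  t=5,i=10
  [7] ..### => .  t=1,i=9
  [6] ..##. => #  t=0,i=5
  [5] ..#.# => #  t=6,i=9
  [4] ..#.. => .  t=2,i=2
  [3] ...## => .  t=3,i=4
  [2] ...#. => .  t=2,i=9
  [1] ....# => #  t=3,i=3
  [0] ..... => #  t=3,i=0
  bits 00011000010100011011000001100011 = 408006755

408006755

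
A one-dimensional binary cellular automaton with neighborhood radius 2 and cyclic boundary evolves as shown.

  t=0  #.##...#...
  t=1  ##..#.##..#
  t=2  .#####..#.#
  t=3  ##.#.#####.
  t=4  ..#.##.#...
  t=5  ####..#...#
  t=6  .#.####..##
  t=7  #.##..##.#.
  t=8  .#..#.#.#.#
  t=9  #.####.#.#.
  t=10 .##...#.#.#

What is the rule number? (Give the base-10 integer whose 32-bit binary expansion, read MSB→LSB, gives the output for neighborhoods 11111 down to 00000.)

  ##### -> #   bit 31 = 1  t=2,i=3
  ####. -> .   bit 30 = 0  t=2,i=4
  ###.# -> .   bit 29 = 0  t=3,i=9
  ###.. -> #   bit 28 = 1  t=1,i=1
  ##.## -> .   bit 27 = 0  t=3,i=10
  ##.#. -> #   bit 26 = 1  t=3,i=2
  ##..# -> #   bit 25 = 1  t=1,i=2
  ##... -> #   bit 24 = 1  t=0,i=4
  #.### -> #   bit 23 = 1  t=2,i=1
  #.##. -> .   bit 22 = 0  t=0,i=2
  #.#.# -> .   bit 21 = 0  t=2,i=10
  #.#.. -> .   bit 20 = 0  t=4,i=7
  #..## -> .   bit 19 = 0  t=1,i=9
  #..#. -> #   bit 18 = 1  t=1,i=3
  #...# -> .   bit 17 = 0  t=0,i=5
  #.... -> .   bit 16 = 0  t=4,i=9
  .#### -> .   bit 15 = 0  t=2,i=2
  .###. -> .   bit 14 = 0  t=1,i=0
  .##.# -> .   bit 13 = 0  t=3,i=1
  .##.. -> .   bit 12 = 0  t=0,i=3
  .#.## -> #   bit 11 = 1  t=0,i=1
  .#.#. -> #   bit 10 = 1  t=2,i=9
  .#..# -> #   bit 9 = 1  t=8,i=2
  .#... -> .   bit 8 = 0  t=0,i=8
  ..### -> #   bit 7 = 1  t=1,i=10
  ..##. -> #   bit 6 = 1  t=6,i=9
  ..#.# -> #   bit 5 = 1  t=0,i=0
  ..#.. -> #   bit 4 = 1  t=0,i=7
  ...## -> #   bit 3 = 1  t=5,i=9
  ...#. -> #   bit 2 = 1  t=0,i=6
  ....# -> #   bit 1 = 1  t=4,i=0
  ..... -> #   bit 0 = 1  t=4,i=10
  bits 10010111100001000000111011111111 = 2542014207

2542014207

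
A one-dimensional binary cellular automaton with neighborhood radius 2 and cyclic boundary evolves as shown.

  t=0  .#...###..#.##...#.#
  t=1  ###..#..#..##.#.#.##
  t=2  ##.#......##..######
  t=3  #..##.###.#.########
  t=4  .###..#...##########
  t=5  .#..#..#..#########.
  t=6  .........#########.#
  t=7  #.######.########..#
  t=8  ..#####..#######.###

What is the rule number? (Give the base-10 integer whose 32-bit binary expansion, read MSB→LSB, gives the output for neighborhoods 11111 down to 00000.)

  ##### -> #   bit 31 = 1  t=1,i=0
  ####. -> #   bit 30 = 1  t=1,i=1
  ###.# -> .   bit 29 = 0  t=2,i=1
  ###.. -> .   bit 28 = 0  t=0,i=7
  ##.## -> .   bit 27 = 0  t=3,i=5
  ##.#. -> .   bit 26 = 0  t=1,i=13
  ##..# -> #   bit 25 = 1  t=0,i=8
  ##... -> #   bit 24 = 1  t=0,i=14
  #.### -> #   bit 23 = 1  t=1,i=18
  #.##. -> #   bit 22 = 1  t=0,i=12
  #.#.# -> #   bit 21 = 1  t=0,i=19
  #.#.. -> #   bit 20 = 1  t=0,i=1
  #..## -> #   bit 19 = 1  t=1,i=10
  #..#. -> .   bit 18 = 0  t=0,i=9
  #...# -> .   bit 17 = 0  t=0,i=3
  #.... -> .   bit 16 = 0  t=2,i=5
  .#### -> #   bit 15 = 1  t=1,i=19
  .###. -> .   bit 14 = 0  t=0,i=6
  .##.# -> .   bit 13 = 0  t=1,i=12
  .##.. -> .   bit 12 = 0  t=0,i=13
  .#.## -> #   bit 11 = 1  t=0,i=11
  .#.#. -> #   bit 10 = 1  t=0,i=0
  .#..# -> .   bit 9 = 0  t=1,i=6
  .#... -> #   bit 8 = 1  t=0,i=2
  ..### -> #   bit 7 = 1  t=0,i=5
  ..##. -> #   bit 6 = 1  t=1,i=11
  ..#.# -> .   bit 5 = 0  t=0,i=10
  ..#.. -> .   bit 4 = 0  t=1,i=5
  ...## -> .   bit 3 = 0  t=0,i=4
  ...#. -> #   bit 2 = 1  t=0,i=16
  ....# -> #   bit 1 = 1  t=2,i=8
  ..... -> #   bit 0 = 1  t=2,i=6
  bits 11000011111110001000110111000111 = 3287846343

3287846343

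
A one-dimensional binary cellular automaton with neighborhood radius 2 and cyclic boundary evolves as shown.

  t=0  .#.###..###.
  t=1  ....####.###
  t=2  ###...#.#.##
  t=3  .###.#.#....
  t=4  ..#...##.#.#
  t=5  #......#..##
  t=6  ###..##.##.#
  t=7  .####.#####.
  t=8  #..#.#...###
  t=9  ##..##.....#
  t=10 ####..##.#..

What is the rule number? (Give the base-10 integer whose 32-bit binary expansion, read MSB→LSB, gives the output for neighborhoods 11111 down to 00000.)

1532585478

  nb #####: next=.  (t=2,i=0, bit31=0)
  nb ####.: next=#  (t=1,i=6, bit30=1)
  nb ###.#: next=.  (t=1,i=7, bit29=0)
  nb ###..: next=#  (t=0,i=5, bit28=1)
  nb ##.##: next=#  (t=1,i=8, bit27=1)
  nb ##.#.: next=.  (t=3,i=4, bit26=0)
  nb ##..#: next=#  (t=0,i=6, bit25=1)
  nb ##...: next=#  (t=1,i=0, bit24=1)
  nb #.###: next=.  (t=0,i=3, bit23=0)
  nb #.##.: next=#  (t=6,i=8, bit22=1)
  nb #.#.#: next=.  (t=2,i=8, bit21=0)
  nb #.#..: next=#  (t=3,i=7, bit20=1)
  nb #..##: next=#  (t=0,i=7, bit19=1)
  nb #..#.: next=.  (t=0,i=0, bit18=0)
  nb #...#: next=.  (t=2,i=4, bit17=0)
  nb #....: next=#  (t=1,i=1, bit16=1)
  nb .####: next=.  (t=1,i=5, bit15=0)
  nb .###.: next=#  (t=0,i=4, bit14=1)
  nb .##.#: next=#  (t=4,i=7, bit13=1)
  nb .##..: next=.  (t=9,i=5, bit12=0)
  nb .#.##: next=.  (t=0,i=2, bit11=0)
  nb .#.#.: next=#  (t=2,i=7, bit10=1)
  nb .#..#: next=#  (t=4,i=0, bit9=1)
  nb .#...: next=.  (t=3,i=8, bit8=0)
  nb ..###: next=.  (t=0,i=8, bit7=0)
  nb ..##.: next=.  (t=4,i=6, bit6=0)
  nb ..#.#: next=.  (t=0,i=1, bit5=0)
  nb ..#..: next=.  (t=4,i=2, bit4=0)
  nb ...##: next=.  (t=1,i=3, bit3=0)
  nb ...#.: next=#  (t=2,i=5, bit2=1)
  nb ....#: next=#  (t=1,i=2, bit1=1)
  nb .....: next=.  (t=3,i=10, bit0=0)
  bits 01011011010110010110011000000110 = 1532585478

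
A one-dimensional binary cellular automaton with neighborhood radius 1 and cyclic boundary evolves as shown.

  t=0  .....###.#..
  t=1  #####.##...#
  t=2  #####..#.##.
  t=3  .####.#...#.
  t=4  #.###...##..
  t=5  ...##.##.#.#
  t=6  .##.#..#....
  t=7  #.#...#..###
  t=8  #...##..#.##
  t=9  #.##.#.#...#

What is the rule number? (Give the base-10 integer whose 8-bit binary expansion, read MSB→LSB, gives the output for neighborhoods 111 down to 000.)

  ###|#  b7=1 t=0,i=6
  ##.|#  b6=1 t=0,i=7
  #.#|.  b5=0 t=0,i=8
  #..|.  b4=0 t=0,i=10
  .##|.  b3=0 t=0,i=5
  .#.|.  b2=0 t=0,i=9
  ..#|#  b1=1 t=0,i=4
  ...|#  b0=1 t=0,i=0
  bits 11000011 = 195

195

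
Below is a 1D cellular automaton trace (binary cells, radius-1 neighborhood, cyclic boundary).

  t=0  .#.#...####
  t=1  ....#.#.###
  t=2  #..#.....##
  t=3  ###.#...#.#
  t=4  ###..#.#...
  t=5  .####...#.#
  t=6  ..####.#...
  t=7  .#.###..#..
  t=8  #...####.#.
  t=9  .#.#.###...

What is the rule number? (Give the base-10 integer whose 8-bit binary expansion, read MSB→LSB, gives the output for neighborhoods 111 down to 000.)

  [7] ### => #  t=0,i=8
  [6] ##. => #  t=0,i=10
  [5] #.# => .  t=0,i=0
  [4] #.. => #  t=0,i=4
  [3] .## => .  t=0,i=7
  [2] .#. => .  t=0,i=1
  [1] ..# => #  t=0,i=6
  [0] ... => .  t=0,i=5
  bits 11010010 = 210

210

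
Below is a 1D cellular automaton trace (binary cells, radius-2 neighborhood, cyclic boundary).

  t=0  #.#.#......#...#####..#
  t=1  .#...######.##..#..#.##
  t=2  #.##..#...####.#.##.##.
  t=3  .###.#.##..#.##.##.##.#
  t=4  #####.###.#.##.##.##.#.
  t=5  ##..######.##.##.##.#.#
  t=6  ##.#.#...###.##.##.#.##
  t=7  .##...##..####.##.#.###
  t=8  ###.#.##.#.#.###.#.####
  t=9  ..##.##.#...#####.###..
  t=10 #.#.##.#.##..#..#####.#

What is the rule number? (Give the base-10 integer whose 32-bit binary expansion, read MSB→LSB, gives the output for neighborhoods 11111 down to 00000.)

  [31] ##### => .  t=0,i=17
  [30] ####. => .  t=0,i=18
  [29] ###.# => #  t=1,i=10
  [28] ###.. => #  t=0,i=19
  [27] ##.## => #  t=1,i=11
  [26] ##.#. => #  t=0,i=1
  [25] ##..# => .  t=0,i=20
  [24] ##... => .  t=7,i=3
  [23] #.### => #  t=3,i=1
  [22] #.##. => #  t=1,i=12
  [21] #.#.# => .  t=0,i=2
  [20] #.#.. => .  t=0,i=4
  [19] #..## => #  t=0,i=21
  [18] #..#. => #  t=1,i=15
  [17] #...# => #  t=0,i=13
  [16] #.... => #  t=0,i=6
  [15] .#### => #  t=0,i=16
  [14] .###. => #  t=3,i=2
  [13] .##.# => .  t=0,i=0
  [12] .##.. => #  t=1,i=13
  [11] .#.## => #  t=1,i=20
  [10] .#.#. => .  t=0,i=3
  [9] .#..# => #  t=1,i=17
  [8] .#... => #  t=0,i=5
  [7] ..### => .  t=0,i=15
  [6] ..##. => #  t=0,i=22
  [5] ..#.# => .  t=1,i=19
  [4] ..#.. => .  t=0,i=11
  [3] ...## => .  t=0,i=14
  [2] ...#. => #  t=0,i=10
  [1] ....# => #  t=0,i=9
  [0] ..... => #  t=0,i=7
  bits 00111100110011111101101101000111 = 1020255047

1020255047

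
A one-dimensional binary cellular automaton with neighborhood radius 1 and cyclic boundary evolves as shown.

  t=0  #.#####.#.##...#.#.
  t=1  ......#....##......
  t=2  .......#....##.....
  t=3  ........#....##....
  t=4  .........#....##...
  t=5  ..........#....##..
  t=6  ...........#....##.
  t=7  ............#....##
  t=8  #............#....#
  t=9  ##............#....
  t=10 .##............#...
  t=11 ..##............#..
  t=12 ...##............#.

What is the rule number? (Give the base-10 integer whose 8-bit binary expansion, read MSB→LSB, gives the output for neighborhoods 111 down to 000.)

  nb ###: next=.  (t=0,i=3, bit7=0)
  nb ##.: next=#  (t=0,i=6, bit6=1)
  nb #.#: next=.  (t=0,i=1, bit5=0)
  nb #..: next=#  (t=0,i=12, bit4=1)
  nb .##: next=.  (t=0,i=2, bit3=0)
  nb .#.: next=.  (t=0,i=0, bit2=0)
  nb ..#: next=.  (t=0,i=14, bit1=0)
  nb ...: next=.  (t=0,i=13, bit0=0)
  bits 01010000 = 80

80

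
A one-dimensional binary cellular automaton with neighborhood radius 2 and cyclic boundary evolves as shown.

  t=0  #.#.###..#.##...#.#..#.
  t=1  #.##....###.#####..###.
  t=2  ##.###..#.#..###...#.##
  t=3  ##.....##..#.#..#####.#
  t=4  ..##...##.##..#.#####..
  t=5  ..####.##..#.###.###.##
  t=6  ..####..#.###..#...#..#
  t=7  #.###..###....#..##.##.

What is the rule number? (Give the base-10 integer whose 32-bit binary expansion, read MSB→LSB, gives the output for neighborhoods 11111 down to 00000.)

3844586212

  #####|#  b31=1 t=1,i=14
  ####.|#  b30=1 t=1,i=15
  ###.#|#  b29=1 t=1,i=10
  ###..|.  b28=0 t=0,i=6
  ##.##|.  b27=0 t=1,i=11
  ##.#.|#  b26=1 t=1,i=22
  ##..#|.  b25=0 t=0,i=7
  ##...|#  b24=1 t=0,i=13
  #.###|.  b23=0 t=0,i=4
  #.##.|.  b22=0 t=0,i=11
  #.#.#|#  b21=1 t=0,i=0
  #.#..|.  b20=0 t=0,i=18
  #..##|.  b19=0 t=1,i=18
  #..#.|#  b18=1 t=0,i=8
  #...#|#  b17=1 t=0,i=14
  #....|#  b16=1 t=1,i=5
  .####|#  b15=1 t=1,i=13
  .###.|.  b14=0 t=0,i=5
  .##.#|#  b13=1 t=4,i=8
  .##..|#  b12=1 t=0,i=12
  .#.##|#  b11=1 t=0,i=3
  .#.#.|.  b10=0 t=0,i=1
  .#..#|#  b9=1 t=0,i=19
  .#...|.  b8=0 t=6,i=16
  ..###|#  b7=1 t=1,i=8
  ..##.|#  b6=1 t=3,i=7
  ..#.#|#  b5=1 t=0,i=9
  ..#..|.  b4=0 t=6,i=15
  ...##|.  b3=0 t=1,i=7
  ...#.|#  b2=1 t=0,i=15
  ....#|.  b1=0 t=1,i=6
  .....|.  b0=0 t=3,i=4
  bits 11100101001001111011101011100100 = 3844586212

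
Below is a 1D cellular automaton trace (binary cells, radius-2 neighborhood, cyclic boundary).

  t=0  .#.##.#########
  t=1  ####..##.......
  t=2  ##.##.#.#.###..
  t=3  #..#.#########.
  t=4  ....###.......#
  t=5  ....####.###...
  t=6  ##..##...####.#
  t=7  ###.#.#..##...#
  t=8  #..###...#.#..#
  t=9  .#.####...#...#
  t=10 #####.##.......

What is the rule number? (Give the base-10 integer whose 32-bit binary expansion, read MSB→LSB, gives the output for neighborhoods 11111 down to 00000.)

400608449

  ##### -> .   bit 31 = 0  t=0,i=8
  ####. -> .   bit 30 = 0  t=0,i=13
  ###.# -> .   bit 29 = 0  t=0,i=14
  ###.. -> #   bit 28 = 1  t=1,i=3
  ##.## -> .   bit 27 = 0  t=0,i=5
  ##.#. -> #   bit 26 = 1  t=0,i=0
  ##..# -> #   bit 25 = 1  t=1,i=4
  ##... -> #   bit 24 = 1  t=1,i=8
  #.### -> #   bit 23 = 1  t=0,i=6
  #.##. -> #   bit 22 = 1  t=0,i=3
  #.#.# -> #   bit 21 = 1  t=0,i=1
  #.#.. -> .   bit 20 = 0  t=3,i=0
  #..## -> .   bit 19 = 0  t=1,i=5
  #..#. -> .   bit 18 = 0  t=3,i=2
  #...# -> .   bit 17 = 0  t=6,i=7
  #.... -> .   bit 16 = 0  t=1,i=9
  .#### -> #   bit 15 = 1  t=0,i=7
  .###. -> #   bit 14 = 1  t=2,i=11
  .##.# -> .   bit 13 = 0  t=0,i=4
  .##.. -> .   bit 12 = 0  t=1,i=7
  .#.## -> #   bit 11 = 1  t=0,i=2
  .#.#. -> #   bit 10 = 1  t=2,i=7
  .#..# -> .   bit 9 = 0  t=3,i=1
  .#... -> .   bit 8 = 0  t=4,i=0
  ..### -> #   bit 7 = 1  t=1,i=0
  ..##. -> #   bit 6 = 1  t=1,i=6
  ..#.# -> .   bit 5 = 0  t=3,i=3
  ..#.. -> .   bit 4 = 0  t=4,i=14
  ...## -> .   bit 3 = 0  t=1,i=14
  ...#. -> .   bit 2 = 0  t=4,i=13
  ....# -> .   bit 1 = 0  t=1,i=13
  ..... -> #   bit 0 = 1  t=1,i=10
  bits 00010111111000001100110011000001 = 400608449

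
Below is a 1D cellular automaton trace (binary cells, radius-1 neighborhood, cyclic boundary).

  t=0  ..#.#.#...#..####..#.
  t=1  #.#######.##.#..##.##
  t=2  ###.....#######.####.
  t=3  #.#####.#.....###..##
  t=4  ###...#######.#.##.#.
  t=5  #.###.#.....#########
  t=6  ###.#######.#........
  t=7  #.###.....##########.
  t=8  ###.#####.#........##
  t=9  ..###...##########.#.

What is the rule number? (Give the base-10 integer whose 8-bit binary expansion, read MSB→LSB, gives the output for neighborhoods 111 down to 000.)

  [7] ### => .  t=0,i=14
  [6] ##. => #  t=0,i=16
  [5] #.# => #  t=0,i=3
  [4] #.. => #  t=0,i=7
  [3] .## => #  t=0,i=13
  [2] .#. => #  t=0,i=2
  [1] ..# => .  t=0,i=1
  [0] ... => #  t=0,i=0
  bits 01111101 = 125

125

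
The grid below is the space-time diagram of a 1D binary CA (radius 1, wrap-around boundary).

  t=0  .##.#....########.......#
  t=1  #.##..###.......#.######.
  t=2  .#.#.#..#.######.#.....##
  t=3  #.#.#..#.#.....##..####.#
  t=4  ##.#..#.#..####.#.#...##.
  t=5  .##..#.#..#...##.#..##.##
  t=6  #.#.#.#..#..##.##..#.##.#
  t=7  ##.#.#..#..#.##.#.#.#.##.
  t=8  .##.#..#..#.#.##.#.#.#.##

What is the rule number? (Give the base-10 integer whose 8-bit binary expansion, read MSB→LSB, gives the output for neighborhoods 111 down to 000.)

  ### -> .   bit 7 = 0  t=0,i=10
  ##. -> #   bit 6 = 1  t=0,i=2
  #.# -> #   bit 5 = 1  t=0,i=0
  #.. -> .   bit 4 = 0  t=0,i=5
  .## -> .   bit 3 = 0  t=0,i=1
  .#. -> .   bit 2 = 0  t=0,i=4
  ..# -> #   bit 1 = 1  t=0,i=8
  ... -> #   bit 0 = 1  t=0,i=6
  bits 01100011 = 99

99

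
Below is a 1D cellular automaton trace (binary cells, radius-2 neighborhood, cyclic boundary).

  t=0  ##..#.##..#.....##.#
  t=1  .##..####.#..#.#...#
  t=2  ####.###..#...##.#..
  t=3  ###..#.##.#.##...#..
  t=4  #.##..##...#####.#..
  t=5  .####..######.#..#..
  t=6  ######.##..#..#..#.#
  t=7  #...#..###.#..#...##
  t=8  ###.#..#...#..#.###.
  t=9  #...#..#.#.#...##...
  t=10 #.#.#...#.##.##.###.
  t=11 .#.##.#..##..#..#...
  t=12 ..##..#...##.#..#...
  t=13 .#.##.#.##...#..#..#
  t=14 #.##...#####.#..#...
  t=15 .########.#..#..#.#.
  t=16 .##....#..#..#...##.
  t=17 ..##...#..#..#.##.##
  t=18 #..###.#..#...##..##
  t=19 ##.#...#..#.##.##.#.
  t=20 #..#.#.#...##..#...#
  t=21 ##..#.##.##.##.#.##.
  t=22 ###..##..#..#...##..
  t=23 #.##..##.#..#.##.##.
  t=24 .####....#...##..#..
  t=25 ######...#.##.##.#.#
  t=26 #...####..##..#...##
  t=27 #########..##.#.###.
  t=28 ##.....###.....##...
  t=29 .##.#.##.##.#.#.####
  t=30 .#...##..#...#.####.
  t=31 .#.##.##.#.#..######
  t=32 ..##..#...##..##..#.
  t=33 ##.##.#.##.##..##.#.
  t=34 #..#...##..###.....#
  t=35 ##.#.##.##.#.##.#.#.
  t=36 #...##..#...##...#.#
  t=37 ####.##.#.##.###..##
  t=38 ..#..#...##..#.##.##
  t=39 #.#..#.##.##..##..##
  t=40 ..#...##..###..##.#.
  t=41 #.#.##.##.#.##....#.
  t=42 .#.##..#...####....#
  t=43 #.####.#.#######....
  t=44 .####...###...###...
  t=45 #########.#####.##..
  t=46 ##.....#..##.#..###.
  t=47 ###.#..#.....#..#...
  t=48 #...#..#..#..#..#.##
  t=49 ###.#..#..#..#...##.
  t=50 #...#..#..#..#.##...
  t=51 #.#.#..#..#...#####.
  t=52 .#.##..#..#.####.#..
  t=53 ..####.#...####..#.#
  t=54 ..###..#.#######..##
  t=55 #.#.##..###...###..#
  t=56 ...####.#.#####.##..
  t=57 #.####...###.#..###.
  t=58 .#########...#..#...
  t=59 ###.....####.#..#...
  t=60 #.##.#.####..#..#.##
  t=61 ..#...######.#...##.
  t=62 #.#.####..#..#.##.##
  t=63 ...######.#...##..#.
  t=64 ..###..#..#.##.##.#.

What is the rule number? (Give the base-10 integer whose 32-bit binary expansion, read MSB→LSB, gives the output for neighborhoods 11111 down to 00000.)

  #####|.  b31=0 t=4,i=13
  ####.|#  b30=1 t=1,i=7
  ###.#|.  b29=0 t=1,i=8
  ###..|#  b28=1 t=0,i=1
  ##.##|.  b27=0 t=0,i=18
  ##.#.|.  b26=0 t=1,i=9
  ##..#|#  b25=1 t=0,i=2
  ##...|#  b24=1 t=3,i=14
  #.###|#  b23=1 t=0,i=19
  #.##.|#  b22=1 t=0,i=6
  #.#.#|.  b21=0 t=3,i=10
  #.#..|#  b20=1 t=1,i=10
  #..##|.  b19=0 t=1,i=4
  #..#.|.  b18=0 t=0,i=3
  #...#|#  b17=1 t=1,i=17
  #....|.  b16=0 t=0,i=12
  .####|#  b15=1 t=1,i=6
  .###.|.  b14=0 t=0,i=0
  .##.#|.  b13=0 t=0,i=17
  .##..|#  b12=1 t=0,i=7
  .#.##|#  b11=1 t=0,i=5
  .#.#.|#  b10=1 t=1,i=14
  .#..#|.  b9=0 t=1,i=11
  .#...|.  b8=0 t=0,i=11
  ..###|#  b7=1 t=1,i=5
  ..##.|.  b6=0 t=0,i=16
  ..#.#|.  b5=0 t=0,i=4
  ..#..|#  b4=1 t=0,i=10
  ...##|#  b3=1 t=0,i=15
  ...#.|.  b2=0 t=1,i=18
  ....#|.  b1=0 t=0,i=14
  .....|#  b0=1 t=0,i=13
  bits 01010011110100101001110010011001 = 1406311577

1406311577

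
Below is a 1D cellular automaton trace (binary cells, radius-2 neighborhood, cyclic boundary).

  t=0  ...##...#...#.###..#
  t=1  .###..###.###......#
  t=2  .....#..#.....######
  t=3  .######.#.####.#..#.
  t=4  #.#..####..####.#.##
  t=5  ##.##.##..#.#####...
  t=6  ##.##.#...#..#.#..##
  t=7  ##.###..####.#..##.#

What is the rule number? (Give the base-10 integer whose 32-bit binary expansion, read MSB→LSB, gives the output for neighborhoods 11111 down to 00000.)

  nb #####: next=.  (t=2,i=16, bit31=0)
  nb ####.: next=#  (t=2,i=18, bit30=1)
  nb ###.#: next=#  (t=1,i=8, bit29=1)
  nb ###..: next=.  (t=0,i=16, bit28=0)
  nb ##.##: next=.  (t=1,i=9, bit27=0)
  nb ##.#.: next=#  (t=3,i=7, bit26=1)
  nb ##..#: next=.  (t=0,i=17, bit25=0)
  nb ##...: next=.  (t=0,i=5, bit24=0)
  nb #.###: next=.  (t=0,i=14, bit23=0)
  nb #.##.: next=#  (t=5,i=3, bit22=1)
  nb #.#.#: next=#  (t=3,i=8, bit21=1)
  nb #.#..: next=.  (t=3,i=15, bit20=0)
  nb #..##: next=#  (t=1,i=5, bit19=1)
  nb #..#.: next=.  (t=0,i=18, bit18=0)
  nb #...#: next=#  (t=0,i=1, bit17=1)
  nb #....: next=#  (t=1,i=14, bit16=1)
  nb .####: next=#  (t=2,i=15, bit15=1)
  nb .###.: next=.  (t=0,i=15, bit14=0)
  nb .##.#: next=#  (t=5,i=1, bit13=1)
  nb .##..: next=.  (t=0,i=4, bit12=0)
  nb .#.##: next=.  (t=0,i=13, bit11=0)
  nb .#.#.: next=.  (t=6,i=14, bit10=0)
  nb .#..#: next=#  (t=2,i=6, bit9=1)
  nb .#...: next=.  (t=0,i=0, bit8=0)
  nb ..###: next=.  (t=1,i=6, bit7=0)
  nb ..##.: next=#  (t=0,i=3, bit6=1)
  nb ..#.#: next=#  (t=0,i=12, bit5=1)
  nb ..#..: next=#  (t=0,i=8, bit4=1)
  nb ...##: next=#  (t=0,i=2, bit3=1)
  nb ...#.: next=#  (t=0,i=7, bit2=1)
  nb ....#: next=#  (t=1,i=17, bit1=1)
  nb .....: next=#  (t=1,i=15, bit0=1)
  bits 01100100011010111010001001111111 = 1684775551

1684775551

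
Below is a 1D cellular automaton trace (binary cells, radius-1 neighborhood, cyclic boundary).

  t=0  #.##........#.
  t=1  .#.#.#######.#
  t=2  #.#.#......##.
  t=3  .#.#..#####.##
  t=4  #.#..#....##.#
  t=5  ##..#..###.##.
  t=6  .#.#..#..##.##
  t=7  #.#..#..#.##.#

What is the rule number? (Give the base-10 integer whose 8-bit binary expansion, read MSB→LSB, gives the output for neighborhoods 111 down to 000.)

99

  ###|.  b7=0 t=1,i=6
  ##.|#  b6=1 t=0,i=3
  #.#|#  b5=1 t=0,i=1
  #..|.  b4=0 t=0,i=4
  .##|.  b3=0 t=0,i=2
  .#.|.  b2=0 t=0,i=0
  ..#|#  b1=1 t=0,i=11
  ...|#  b0=1 t=0,i=5
  bits 01100011 = 99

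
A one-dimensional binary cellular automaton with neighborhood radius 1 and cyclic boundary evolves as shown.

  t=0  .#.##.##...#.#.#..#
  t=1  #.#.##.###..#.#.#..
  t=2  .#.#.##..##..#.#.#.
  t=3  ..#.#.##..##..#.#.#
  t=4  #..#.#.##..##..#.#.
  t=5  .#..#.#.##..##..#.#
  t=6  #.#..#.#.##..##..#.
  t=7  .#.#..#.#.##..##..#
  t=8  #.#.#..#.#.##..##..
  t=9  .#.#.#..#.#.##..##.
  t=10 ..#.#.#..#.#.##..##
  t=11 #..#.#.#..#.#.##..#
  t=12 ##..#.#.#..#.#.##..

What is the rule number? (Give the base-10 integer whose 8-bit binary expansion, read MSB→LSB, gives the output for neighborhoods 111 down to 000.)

  [7] ### => .  t=1,i=8
  [6] ##. => #  t=0,i=4
  [5] #.# => #  t=0,i=0
  [4] #.. => #  t=0,i=8
  [3] .## => .  t=0,i=3
  [2] .#. => .  t=0,i=1
  [1] ..# => .  t=0,i=10
  [0] ... => #  t=0,i=9
  bits 01110001 = 113

113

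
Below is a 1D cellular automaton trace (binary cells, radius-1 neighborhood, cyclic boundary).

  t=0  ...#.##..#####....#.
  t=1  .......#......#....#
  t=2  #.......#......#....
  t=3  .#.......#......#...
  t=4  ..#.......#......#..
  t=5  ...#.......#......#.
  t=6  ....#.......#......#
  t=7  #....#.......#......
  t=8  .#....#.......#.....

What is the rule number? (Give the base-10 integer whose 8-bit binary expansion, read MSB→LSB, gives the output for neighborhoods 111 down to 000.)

16

  ###|.  b7=0 t=0,i=10
  ##.|.  b6=0 t=0,i=6
  #.#|.  b5=0 t=0,i=4
  #..|#  b4=1 t=0,i=7
  .##|.  b3=0 t=0,i=5
  .#.|.  b2=0 t=0,i=3
  ..#|.  b1=0 t=0,i=2
  ...|.  b0=0 t=0,i=0
  bits 00010000 = 16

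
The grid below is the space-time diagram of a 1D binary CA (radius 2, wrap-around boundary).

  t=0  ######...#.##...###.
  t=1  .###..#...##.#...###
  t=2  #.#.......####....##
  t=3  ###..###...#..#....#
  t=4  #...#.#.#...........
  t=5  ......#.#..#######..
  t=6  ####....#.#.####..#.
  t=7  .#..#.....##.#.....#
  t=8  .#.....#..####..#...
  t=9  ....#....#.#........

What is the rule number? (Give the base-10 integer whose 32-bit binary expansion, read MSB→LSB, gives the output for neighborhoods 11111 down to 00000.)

  nb #####: next=#  (t=0,i=2, bit31=1)
  nb ####.: next=.  (t=0,i=4, bit30=0)
  nb ###.#: next=#  (t=0,i=18, bit29=1)
  nb ###..: next=.  (t=0,i=5, bit28=0)
  nb ##.##: next=#  (t=0,i=19, bit27=1)
  nb ##.#.: next=#  (t=1,i=12, bit26=1)
  nb ##..#: next=.  (t=1,i=4, bit25=0)
  nb ##...: next=#  (t=0,i=6, bit24=1)
  nb #.###: next=.  (t=0,i=0, bit23=0)
  nb #.##.: next=#  (t=0,i=11, bit22=1)
  nb #.#.#: next=#  (t=4,i=6, bit21=1)
  nb #.#..: next=#  (t=1,i=13, bit20=1)
  nb #..##: next=#  (t=3,i=4, bit19=1)
  nb #..#.: next=.  (t=1,i=5, bit18=0)
  nb #...#: next=.  (t=0,i=7, bit17=0)
  nb #....: next=.  (t=2,i=4, bit16=0)
  nb .####: next=#  (t=0,i=1, bit15=1)
  nb .###.: next=#  (t=0,i=17, bit14=1)
  nb .##.#: next=#  (t=1,i=11, bit13=1)
  nb .##..: next=.  (t=0,i=12, bit12=0)
  nb .#.##: next=#  (t=0,i=10, bit11=1)
  nb .#.#.: next=.  (t=4,i=5, bit10=0)
  nb .#..#: next=.  (t=3,i=12, bit9=0)
  nb .#...: next=.  (t=1,i=7, bit8=0)
  nb ..###: next=.  (t=0,i=16, bit7=0)
  nb ..##.: next=#  (t=1,i=10, bit6=1)
  nb ..#.#: next=.  (t=0,i=9, bit5=0)
  nb ..#..: next=.  (t=1,i=6, bit4=0)
  nb ...##: next=.  (t=0,i=15, bit3=0)
  nb ...#.: next=.  (t=0,i=8, bit2=0)
  nb ....#: next=.  (t=2,i=8, bit1=0)
  nb .....: next=#  (t=2,i=5, bit0=1)
  bits 10101101011110001110100001000001 = 2910382145

2910382145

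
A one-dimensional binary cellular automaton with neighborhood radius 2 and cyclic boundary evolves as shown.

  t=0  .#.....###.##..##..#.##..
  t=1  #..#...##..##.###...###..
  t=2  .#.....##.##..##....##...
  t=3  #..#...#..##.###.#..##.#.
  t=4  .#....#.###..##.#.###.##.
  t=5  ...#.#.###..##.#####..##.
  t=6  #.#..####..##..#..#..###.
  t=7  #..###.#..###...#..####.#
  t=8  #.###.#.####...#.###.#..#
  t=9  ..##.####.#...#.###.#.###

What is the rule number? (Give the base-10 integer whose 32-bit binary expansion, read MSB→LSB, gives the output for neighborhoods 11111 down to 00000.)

  ##### -> .   bit 31 = 0  t=5,i=17
  ####. -> #   bit 30 = 1  t=5,i=18
  ###.# -> .   bit 29 = 0  t=0,i=9
  ###.. -> .   bit 28 = 0  t=1,i=16
  ##.## -> .   bit 27 = 0  t=0,i=10
  ##.#. -> #   bit 26 = 1  t=3,i=16
  ##..# -> .   bit 25 = 0  t=0,i=13
  ##... -> .   bit 24 = 0  t=0,i=23
  #.### -> #   bit 23 = 1  t=1,i=14
  #.##. -> #   bit 22 = 1  t=0,i=11
  #.#.# -> #   bit 21 = 1  t=3,i=23
  #.#.. -> .   bit 20 = 0  t=3,i=0
  #..## -> #   bit 19 = 1  t=0,i=14
  #..#. -> .   bit 18 = 0  t=0,i=18
  #...# -> .   bit 17 = 0  t=0,i=24
  #.... -> #   bit 16 = 1  t=0,i=3
  .#### -> .   bit 15 = 0  t=5,i=16
  .###. -> #   bit 14 = 1  t=0,i=8
  .##.# -> .   bit 13 = 0  t=1,i=12
  .##.. -> #   bit 12 = 1  t=0,i=12
  .#.## -> #   bit 11 = 1  t=0,i=20
  .#.#. -> .   bit 10 = 0  t=3,i=24
  .#..# -> #   bit 9 = 1  t=1,i=1
  .#... -> .   bit 8 = 0  t=0,i=2
  ..### -> #   bit 7 = 1  t=0,i=7
  ..##. -> #   bit 6 = 1  t=0,i=15
  ..#.# -> .   bit 5 = 0  t=0,i=19
  ..#.. -> .   bit 4 = 0  t=0,i=1
  ...## -> .   bit 3 = 0  t=0,i=6
  ...#. -> #   bit 2 = 1  t=0,i=0
  ....# -> .   bit 1 = 0  t=0,i=5
  ..... -> .   bit 0 = 0  t=0,i=4
  bits 01000100111010010101101011000100 = 1156143812

1156143812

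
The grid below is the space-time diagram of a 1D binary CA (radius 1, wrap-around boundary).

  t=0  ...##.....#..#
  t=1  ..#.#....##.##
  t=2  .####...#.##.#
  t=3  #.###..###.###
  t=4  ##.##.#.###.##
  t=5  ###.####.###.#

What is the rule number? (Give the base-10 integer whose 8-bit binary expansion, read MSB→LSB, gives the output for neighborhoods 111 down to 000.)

  [7] ### => #  t=2,i=2
  [6] ##. => #  t=0,i=4
  [5] #.# => #  t=1,i=3
  [4] #.. => .  t=0,i=0
  [3] .## => .  t=0,i=3
  [2] .#. => #  t=0,i=10
  [1] ..# => #  t=0,i=2
  [0] ... => .  t=0,i=1
  bits 11100110 = 230

230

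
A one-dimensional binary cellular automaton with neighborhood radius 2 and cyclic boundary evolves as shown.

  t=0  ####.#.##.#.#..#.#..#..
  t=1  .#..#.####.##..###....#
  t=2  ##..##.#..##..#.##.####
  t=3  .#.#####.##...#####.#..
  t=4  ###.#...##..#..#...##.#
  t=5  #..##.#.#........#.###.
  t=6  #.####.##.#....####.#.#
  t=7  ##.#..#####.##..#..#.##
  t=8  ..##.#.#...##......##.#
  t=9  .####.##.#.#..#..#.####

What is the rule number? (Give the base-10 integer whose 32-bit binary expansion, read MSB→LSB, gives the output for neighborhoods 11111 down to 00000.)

  #####|.  b31=0 t=2,i=21
  ####.|.  b30=0 t=0,i=2
  ###.#|.  b29=0 t=0,i=3
  ###..|#  b28=1 t=1,i=17
  ##.##|#  b27=1 t=1,i=10
  ##.#.|#  b26=1 t=0,i=4
  ##..#|.  b25=0 t=1,i=13
  ##...|.  b24=0 t=1,i=18
  #.###|.  b23=0 t=1,i=6
  #.##.|#  b22=1 t=0,i=7
  #.#.#|.  b21=0 t=0,i=5
  #.#..|#  b20=1 t=0,i=12
  #..##|#  b19=1 t=0,i=22
  #..#.|.  b18=0 t=0,i=14
  #...#|#  b17=1 t=3,i=12
  #....|#  b16=1 t=1,i=19
  .####|#  b15=1 t=0,i=1
  .###.|#  b14=1 t=1,i=16
  .##.#|#  b13=1 t=0,i=8
  .##..|.  b12=0 t=1,i=12
  .#.##|#  b11=1 t=0,i=6
  .#.#.|#  b10=1 t=0,i=11
  .#..#|.  b9=0 t=0,i=13
  .#...|.  b8=0 t=3,i=21
  ..###|.  b7=0 t=0,i=0
  ..##.|#  b6=1 t=2,i=4
  ..#.#|#  b5=1 t=0,i=15
  ..#..|.  b4=0 t=0,i=20
  ...##|.  b3=0 t=3,i=13
  ...#.|#  b2=1 t=1,i=21
  ....#|#  b1=1 t=1,i=20
  .....|.  b0=0 t=5,i=11
  bits 00011100010110111110110001100110 = 475786342

475786342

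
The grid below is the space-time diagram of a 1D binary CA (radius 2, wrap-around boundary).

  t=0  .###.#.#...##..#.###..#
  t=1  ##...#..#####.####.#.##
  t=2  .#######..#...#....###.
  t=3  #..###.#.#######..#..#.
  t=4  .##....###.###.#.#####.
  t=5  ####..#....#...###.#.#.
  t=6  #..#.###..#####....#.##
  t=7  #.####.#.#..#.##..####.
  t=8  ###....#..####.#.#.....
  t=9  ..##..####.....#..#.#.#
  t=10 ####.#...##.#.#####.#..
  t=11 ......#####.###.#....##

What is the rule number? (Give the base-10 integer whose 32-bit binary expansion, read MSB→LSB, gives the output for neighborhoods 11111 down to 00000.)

2444114813

  [31] ##### => #  t=1,i=10
  [30] ####. => .  t=1,i=0
  [29] ###.# => .  t=0,i=3
  [28] ###.. => #  t=0,i=19
  [27] ##.## => .  t=1,i=13
  [26] ##.#. => .  t=0,i=4
  [25] ##..# => .  t=0,i=13
  [24] ##... => #  t=1,i=2
  [23] #.### => #  t=0,i=1
  [22] #.##. => .  t=7,i=14
  [21] #.#.# => #  t=0,i=5
  [20] #.#.. => .  t=0,i=7
  [19] #..## => #  t=1,i=7
  [18] #..#. => #  t=0,i=14
  [17] #...# => #  t=0,i=9
  [16] #.... => .  t=2,i=16
  [15] .#### => .  t=1,i=9
  [14] .###. => .  t=0,i=2
  [13] .##.# => #  t=10,i=10
  [12] .##.. => #  t=0,i=12
  [11] .#.## => #  t=0,i=0
  [10] .#.#. => .  t=0,i=6
  [9] .#..# => #  t=1,i=6
  [8] .#... => #  t=0,i=8
  [7] ..### => .  t=1,i=8
  [6] ..##. => #  t=0,i=11
  [5] ..#.# => #  t=0,i=15
  [4] ..#.. => #  t=1,i=5
  [3] ...## => #  t=0,i=10
  [2] ...#. => #  t=1,i=4
  [1] ....# => .  t=2,i=17
  [0] ..... => #  t=8,i=20
  bits 10010001101011100011101101111101 = 2444114813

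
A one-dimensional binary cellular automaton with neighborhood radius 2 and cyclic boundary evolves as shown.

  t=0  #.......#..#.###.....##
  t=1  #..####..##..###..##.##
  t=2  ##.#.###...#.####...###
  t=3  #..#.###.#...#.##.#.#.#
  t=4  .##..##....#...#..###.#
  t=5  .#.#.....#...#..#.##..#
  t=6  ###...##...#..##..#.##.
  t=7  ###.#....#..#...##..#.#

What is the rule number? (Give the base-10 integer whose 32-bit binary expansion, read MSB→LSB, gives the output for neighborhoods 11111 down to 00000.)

3672524419

  #####|#  b31=1 t=2,i=22
  ####.|#  b30=1 t=1,i=5
  ###.#|.  b29=0 t=2,i=1
  ###..|#  b28=1 t=0,i=0
  ##.##|#  b27=1 t=1,i=20
  ##.#.|.  b26=0 t=2,i=2
  ##..#|#  b25=1 t=1,i=1
  ##...|.  b24=0 t=0,i=1
  #.###|#  b23=1 t=0,i=13
  #.##.|#  b22=1 t=3,i=15
  #.#.#|#  b21=1 t=2,i=3
  #.#..|.  b20=0 t=3,i=9
  #..##|.  b19=0 t=1,i=2
  #..#.|#  b18=1 t=0,i=10
  #...#|#  b17=1 t=2,i=9
  #....|.  b16=0 t=0,i=2
  .####|.  b15=0 t=1,i=4
  .###.|#  b14=1 t=0,i=14
  .##.#|.  b13=0 t=1,i=19
  .##..|.  b12=0 t=1,i=10
  .#.##|.  b11=0 t=0,i=12
  .#.#.|#  b10=1 t=3,i=19
  .#..#|#  b9=1 t=0,i=9
  .#...|.  b8=0 t=3,i=10
  ..###|#  b7=1 t=0,i=21
  ..##.|.  b6=0 t=1,i=9
  ..#.#|.  b5=0 t=0,i=11
  ..#..|.  b4=0 t=0,i=8
  ...##|.  b3=0 t=0,i=20
  ...#.|.  b2=0 t=0,i=7
  ....#|#  b1=1 t=0,i=6
  .....|#  b0=1 t=0,i=3
  bits 11011010111001100100011010000011 = 3672524419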